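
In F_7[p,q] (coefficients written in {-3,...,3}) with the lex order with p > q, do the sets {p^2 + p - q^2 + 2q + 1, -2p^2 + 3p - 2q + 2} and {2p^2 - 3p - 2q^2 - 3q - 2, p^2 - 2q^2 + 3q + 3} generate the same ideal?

Since reduced Gröbner bases are canonical representatives of ideals under a given ordering, it suffices to compute and compare them.
Buchberger on the first generating set:
f_1 = p^2 + p - q^2 + 2q + 1, LT = p^2.
f_2 = -2p^2 + 3p - 2q + 2, LT = p^2.

S(f_1,f_2): lcm = p^2. S = -p - q^2 + q + 2.
  reduce S modulo (f_1, f_2):
  remainder -p - q^2 + q + 2 ≠ 0; add g_3 = -p - q^2 + q + 2 to the basis.

S(f_1,g_3): lcm = p^2. S = -pq^2 + pq + 3p - q^2 + 2q + 1.
  reduce S modulo (f_1, f_2, g_3):
  remainder q^4 - 2q^3 + 2q^2 ≠ 0; add g_4 = q^4 - 2q^3 + 2q^2 to the basis.

The other S-polynomials (S(f_2,g_3), S(f_1,g_4), S(f_2,g_4), S(g_3,g_4)) all reduce to 0 modulo the current basis, so we have a Gröbner basis.
Inter-reduce: drop elements whose leading term is divisible by another's, tail-reduce, and make monic.
Reduced Gröbner basis: {p + q^2 - q - 2, q^4 - 2q^3 + 2q^2}.

Buchberger on the second generating set:
h_1 = 2p^2 - 3p - 2q^2 - 3q - 2, LT = p^2.
h_2 = p^2 - 2q^2 + 3q + 3, LT = p^2.

S(h_1,h_2): lcm = p^2. S = 2p + q^2 - q + 3.
  reduce S modulo (h_1, h_2):
  remainder 2p + q^2 - q + 3 ≠ 0; add k_3 = 2p + q^2 - q + 3 to the basis.

S(h_1,k_3): lcm = p^2. S = 3pq^2 - 3pq - 3p - q^2 + 2q - 1.
  reduce S modulo (h_1, h_2, k_3):
  remainder 2q^4 + 3q^3 - 2q^2 - 2q ≠ 0; add k_4 = 2q^4 + 3q^3 - 2q^2 - 2q to the basis.

The other S-polynomials (S(h_2,k_3), S(h_1,k_4), S(h_2,k_4), S(k_3,k_4)) all reduce to 0 modulo the current basis, so we have a Gröbner basis.
Inter-reduce: drop elements whose leading term is divisible by another's, tail-reduce, and make monic.
Reduced Gröbner basis: {p - 3q^2 + 3q - 2, q^4 - 2q^3 - q^2 - q}.

The bases are distinct; the ideals are different.

No, the ideals differ.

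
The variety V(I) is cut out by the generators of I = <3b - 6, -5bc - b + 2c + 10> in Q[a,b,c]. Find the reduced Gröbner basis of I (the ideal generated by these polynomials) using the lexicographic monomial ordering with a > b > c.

G = {b - 2, c - 1}

f_1 = 3b - 6, LT = b.
f_2 = -5bc - b + 2c + 10, LT = bc.

S(f_1,f_2): lcm = bc. S = -1/5b - 8/5c + 2.
  leading term b: subtract (-1/15)·f_1 from -1/5b - 8/5c + 2 → -8/5c + 8/5
  leading term c: no divisor's leading term divides it; move -8/5c to the remainder.
  leading term 1: no divisor's leading term divides it; move 8/5 to the remainder.
  remainder -8/5c + 8/5 ≠ 0; add g_3 = -8/5c + 8/5 to the basis.

The other S-polynomials (S(f_1,g_3), S(f_2,g_3)) all reduce to 0 modulo the current basis, so we have a Gröbner basis.
Inter-reduce: drop elements whose leading term is divisible by another's, tail-reduce, and make monic.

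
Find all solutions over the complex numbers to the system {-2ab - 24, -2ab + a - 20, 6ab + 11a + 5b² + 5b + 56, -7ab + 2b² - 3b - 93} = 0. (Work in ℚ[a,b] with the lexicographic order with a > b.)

Compute a lex Gröbner basis by Buchberger's algorithm.
f_1 = -2ab - 24, LT = ab.
f_2 = -2ab + a - 20, LT = ab.
f_3 = 6ab + 11a + 5b² + 5b + 56, LT = ab.
f_4 = -7ab + 2b² - 3b - 93, LT = ab.

S(f_1,f_2): lcm = ab. S = ½a + 2.
  leading term a: no divisor's leading term divides it; move ½a to the remainder.
  leading term 1: no divisor's leading term divides it; move 2 to the remainder.
  remainder ½a + 2 ≠ 0; add h_5 = ½a + 2 to the basis.

S(f_1,f_3): lcm = ab. S = -11/6a - ⅚b² - ⅚b + 8/3.
  leading term a: subtract (-11/3)·h_5 from -11/6a - ⅚b² - ⅚b + 8/3 → -⅚b² - ⅚b + 10
  leading term b²: no divisor's leading term divides it; move -⅚b² to the remainder.
  leading term b: no divisor's leading term divides it; move -⅚b to the remainder.
  leading term 1: no divisor's leading term divides it; move 10 to the remainder.
  remainder -⅚b² - ⅚b + 10 ≠ 0; add h_6 = -⅚b² - ⅚b + 10 to the basis.

S(f_1,f_4): lcm = ab. S = 2/7b² - 3/7b - 9/7.
  leading term b²: subtract (-12/35)·h_6 from 2/7b² - 3/7b - 9/7 → -5/7b + 15/7
  leading term b: no divisor's leading term divides it; move -5/7b to the remainder.
  leading term 1: no divisor's leading term divides it; move 15/7 to the remainder.
  remainder -5/7b + 15/7 ≠ 0; add h_7 = -5/7b + 15/7 to the basis.

S(f_2,f_3): lcm = ab. S = -7/3a - ⅚b² - ⅚b + ⅔.
  leading term a: subtract (-14/3)·h_5 from -7/3a - ⅚b² - ⅚b + ⅔ → -⅚b² - ⅚b + 10
  leading term b²: subtract (1)·h_6 from -⅚b² - ⅚b + 10 → 0
  remainder 0.

S(f_2,f_4): lcm = ab. S = -½a + 2/7b² - 3/7b - 23/7.
  leading term a: subtract (-1)·h_5 from -½a + 2/7b² - 3/7b - 23/7 → 2/7b² - 3/7b - 9/7
  leading term b²: subtract (-12/35)·h_6 from 2/7b² - 3/7b - 9/7 → -5/7b + 15/7
  leading term b: subtract (1)·h_7 from -5/7b + 15/7 → 0
  remainder 0.

S(f_3,f_4): lcm = ab. S = 11/6a + 47/42b² + 17/42b - 83/21.
  leading term a: subtract (11/3)·h_5 from 11/6a + 47/42b² + 17/42b - 83/21 → 47/42b² + 17/42b - 79/7
  leading term b²: subtract (-47/35)·h_6 from 47/42b² + 17/42b - 79/7 → -5/7b + 15/7
  leading term b: subtract (1)·h_7 from -5/7b + 15/7 → 0
  remainder 0.

S(f_1,h_5): lcm = ab. S = -4b + 12.
  leading term b: subtract (28/5)·h_7 from -4b + 12 → 0
  remainder 0.

S(f_2,h_5): lcm = ab. S = -½a - 4b + 10.
  leading term a: subtract (-1)·h_5 from -½a - 4b + 10 → -4b + 12
  leading term b: subtract (28/5)·h_7 from -4b + 12 → 0
  remainder 0.

S(f_3,h_5): lcm = ab. S = 11/6a + ⅚b² - 19/6b + 28/3.
  leading term a: subtract (11/3)·h_5 from 11/6a + ⅚b² - 19/6b + 28/3 → ⅚b² - 19/6b + 2
  leading term b²: subtract (-1)·h_6 from ⅚b² - 19/6b + 2 → -4b + 12
  leading term b: subtract (28/5)·h_7 from -4b + 12 → 0
  remainder 0.

S(f_4,h_5): lcm = ab. S = -2/7b² - 25/7b + 93/7.
  leading term b²: subtract (12/35)·h_6 from -2/7b² - 25/7b + 93/7 → -23/7b + 69/7
  leading term b: subtract (23/5)·h_7 from -23/7b + 69/7 → 0
  remainder 0.

S(f_1,h_6): lcm = ab². S = -ab + 12a + 12b.
  leading term ab: subtract (½)·f_1 from -ab + 12a + 12b → 12a + 12b + 12
  leading term a: subtract (24)·h_5 from 12a + 12b + 12 → 12b - 36
  leading term b: subtract (-84/5)·h_7 from 12b - 36 → 0
  remainder 0.

S(f_2,h_6): lcm = ab². S = -3/2ab + 12a + 10b.
  leading term ab: subtract (¾)·f_1 from -3/2ab + 12a + 10b → 12a + 10b + 18
  leading term a: subtract (24)·h_5 from 12a + 10b + 18 → 10b - 30
  leading term b: subtract (-14)·h_7 from 10b - 30 → 0
  remainder 0.

S(f_3,h_6): lcm = ab². S = ⅚ab + 12a + ⅚b³ + ⅚b² + 28/3b.
  leading term ab: subtract (-5/12)·f_1 from ⅚ab + 12a + ⅚b³ + ⅚b² + 28/3b → 12a + ⅚b³ + ⅚b² + 28/3b - 10
  leading term a: subtract (24)·h_5 from 12a + ⅚b³ + ⅚b² + 28/3b - 10 → ⅚b³ + ⅚b² + 28/3b - 58
  leading term b³: subtract (-b)·h_6 from ⅚b³ + ⅚b² + 28/3b - 58 → 58/3b - 58
  leading term b: subtract (-406/15)·h_7 from 58/3b - 58 → 0
  remainder 0.

S(f_4,h_6): lcm = ab². S = -ab + 12a - 2/7b³ + 3/7b² + 93/7b.
  leading term ab: subtract (½)·f_1 from -ab + 12a - 2/7b³ + 3/7b² + 93/7b → 12a - 2/7b³ + 3/7b² + 93/7b + 12
  leading term a: subtract (24)·h_5 from 12a - 2/7b³ + 3/7b² + 93/7b + 12 → -2/7b³ + 3/7b² + 93/7b - 36
  leading term b³: subtract (12/35b)·h_6 from -2/7b³ + 3/7b² + 93/7b - 36 → 5/7b² + 69/7b - 36
  leading term b²: subtract (-6/7)·h_6 from 5/7b² + 69/7b - 36 → 64/7b - 192/7
  leading term b: subtract (-64/5)·h_7 from 64/7b - 192/7 → 0
  remainder 0.

S(h_5,h_6): leading monomials are coprime, so the S-polynomial reduces to 0 (Buchberger's first criterion).
S(f_1,h_7): lcm = ab. S = 3a + 12.
  leading term a: subtract (6)·h_5 from 3a + 12 → 0
  remainder 0.

S(f_2,h_7): lcm = ab. S = 5/2a + 10.
  leading term a: subtract (5)·h_5 from 5/2a + 10 → 0
  remainder 0.

S(f_3,h_7): lcm = ab. S = 29/6a + ⅚b² + ⅚b + 28/3.
  leading term a: subtract (29/3)·h_5 from 29/6a + ⅚b² + ⅚b + 28/3 → ⅚b² + ⅚b - 10
  leading term b²: subtract (-1)·h_6 from ⅚b² + ⅚b - 10 → 0
  remainder 0.

S(f_4,h_7): lcm = ab. S = 3a - 2/7b² + 3/7b + 93/7.
  leading term a: subtract (6)·h_5 from 3a - 2/7b² + 3/7b + 93/7 → -2/7b² + 3/7b + 9/7
  leading term b²: subtract (12/35)·h_6 from -2/7b² + 3/7b + 9/7 → 5/7b - 15/7
  leading term b: subtract (-1)·h_7 from 5/7b - 15/7 → 0
  remainder 0.

S(h_5,h_7): leading monomials are coprime, so the S-polynomial reduces to 0 (Buchberger's first criterion).
S(h_6,h_7): lcm = b². S = 4b - 12.
  leading term b: subtract (-28/5)·h_7 from 4b - 12 → 0
  remainder 0.

Every S-polynomial of the final basis reduces to 0, so we have a Gröbner basis.
Inter-reduce: drop elements whose leading term is divisible by another's, tail-reduce, and make monic.
Reduced Gröbner basis: {a + 4, b - 3}.

From the last basis element, b - 3 = 0, so b takes values in {3}. Each choice, substituted upward through the basis, yields the corresponding point(s) of the solution set.
  b = 3: the earlier basis element becomes a + 4 = 0, giving a = -4 — point (-4, 3).
Check: every point annihilates each of the original generators.

{(-4, 3)}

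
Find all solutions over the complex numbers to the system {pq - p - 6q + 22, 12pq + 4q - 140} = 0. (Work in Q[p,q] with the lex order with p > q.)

Compute a lex Gröbner basis by Buchberger's algorithm.
f_1 = pq - p - 6q + 22, LT = pq.
f_2 = 12pq + 4q - 140, LT = pq.

S(f_1,f_2): lcm = pq. S = -p - 19/3q + 101/3.
  leading term p: no divisor's leading term divides it; move -p to the remainder.
  leading term q: no divisor's leading term divides it; move -19/3q to the remainder.
  leading term 1: no divisor's leading term divides it; move 101/3 to the remainder.
  remainder -p - 19/3q + 101/3 ≠ 0; add h_3 = -p - 19/3q + 101/3 to the basis.

S(f_1,h_3): lcm = pq. S = -p - 19/3q^2 + 83/3q + 22.
  leading term p: subtract (1)·h_3 from -p - 19/3q^2 + 83/3q + 22 → -19/3q^2 + 34q - 35/3
  leading term q^2: no divisor's leading term divides it; move -19/3q^2 to the remainder.
  leading term q: no divisor's leading term divides it; move 34q to the remainder.
  leading term 1: no divisor's leading term divides it; move -35/3 to the remainder.
  remainder -19/3q^2 + 34q - 35/3 ≠ 0; add h_4 = -19/3q^2 + 34q - 35/3 to the basis.

The other S-polynomials (S(f_2,h_3), S(f_1,h_4), S(f_2,h_4), S(h_3,h_4)) all reduce to 0 modulo the current basis, so we have a Gröbner basis.
Inter-reduce: drop elements whose leading term is divisible by another's, tail-reduce, and make monic.
Reduced Gröbner basis: {p + 19/3q - 101/3, q^2 - 102/19q + 35/19}.

A lex Gröbner basis eliminates variables successively. Here q^2 - 102/19q + 35/19 depends only on q, with roots {7/19, 5}; lifting each root through the earlier basis elements recovers the full solutions.
  q = 7/19: the earlier basis element becomes p - 94/3 = 0, giving p = 94/3 — point (94/3, 7/19).
  q = 5: the earlier basis element becomes p - 2 = 0, giving p = 2 — point (2, 5).
Check: every point annihilates each of the original generators.

{(94/3, 7/19), (2, 5)}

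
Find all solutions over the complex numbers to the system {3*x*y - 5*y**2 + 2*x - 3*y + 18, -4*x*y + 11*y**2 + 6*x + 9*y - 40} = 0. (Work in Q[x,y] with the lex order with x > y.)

{(1, -2), (-87/26 + sqrt(6569)/26, -41/26 + sqrt(6569)/26), (-87/26 - sqrt(6569)/26, -sqrt(6569)/26 - 41/26)}

Compute a lex Gröbner basis by Buchberger's algorithm.
f_1 = 3*x*y + 2*x - 5*y**2 - 3*y + 18, LT = x*y.
f_2 = -4*x*y + 6*x + 11*y**2 + 9*y - 40, LT = x*y.

S(f_1,f_2): lcm = x*y. S = 13/6*x + 13/12*y**2 + 5/4*y - 4.
  leading term x: no divisor's leading term divides it; move 13/6*x to the remainder.
  leading term y**2: no divisor's leading term divides it; move 13/12*y**2 to the remainder.
  leading term y: no divisor's leading term divides it; move 5/4*y to the remainder.
  leading term 1: no divisor's leading term divides it; move -4 to the remainder.
  remainder 13/6*x + 13/12*y**2 + 5/4*y - 4 ≠ 0; add h_3 = 13/6*x + 13/12*y**2 + 5/4*y - 4 to the basis.

S(f_1,h_3): lcm = x*y. S = 2/3*x - 1/2*y**3 - 175/78*y**2 + 11/13*y + 6.
  leading term x: subtract (4/13)·h_3 from 2/3*x - 1/2*y**3 - 175/78*y**2 + 11/13*y + 6 → -1/2*y**3 - 67/26*y**2 + 6/13*y + 94/13
  leading term y**3: no divisor's leading term divides it; move -1/2*y**3 to the remainder.
  leading term y**2: no divisor's leading term divides it; move -67/26*y**2 to the remainder.
  leading term y: no divisor's leading term divides it; move 6/13*y to the remainder.
  leading term 1: no divisor's leading term divides it; move 94/13 to the remainder.
  remainder -1/2*y**3 - 67/26*y**2 + 6/13*y + 94/13 ≠ 0; add h_4 = -1/2*y**3 - 67/26*y**2 + 6/13*y + 94/13 to the basis.

S(f_2,h_3): lcm = x*y. S = -3/2*x - 1/2*y**3 - 173/52*y**2 - 21/52*y + 10.
  leading term x: subtract (-9/13)·h_3 from -3/2*x - 1/2*y**3 - 173/52*y**2 - 21/52*y + 10 → -1/2*y**3 - 67/26*y**2 + 6/13*y + 94/13
  leading term y**3: subtract (1)·h_4 from -1/2*y**3 - 67/26*y**2 + 6/13*y + 94/13 → 0
  remainder 0.

S(f_1,h_4): lcm = x*y**3. S = -175/39*x*y**2 + 12/13*x*y + 188/13*x - 5/3*y**4 - y**3 + 6*y**2.
  leading term x*y**2: subtract (-175/117*y)·f_1 from -175/39*x*y**2 + 12/13*x*y + 188/13*x - 5/3*y**4 - y**3 + 6*y**2 → 458/117*x*y + 188/13*x - 5/3*y**4 - 992/117*y**3 + 59/39*y**2 + 350/13*y
  leading term x*y: subtract (458/351)·f_1 from 458/117*x*y + 188/13*x - 5/3*y**4 - 992/117*y**3 + 59/39*y**2 + 350/13*y → 320/27*x - 5/3*y**4 - 992/117*y**3 + 217/27*y**2 + 3608/117*y - 916/39
  leading term x: subtract (640/117)·h_3 from 320/27*x - 5/3*y**4 - 992/117*y**3 + 217/27*y**2 + 3608/117*y - 916/39 → -5/3*y**4 - 992/117*y**3 + 19/9*y**2 + 24*y - 188/117
  leading term y**4: subtract (10/3*y)·h_4 from -5/3*y**4 - 992/117*y**3 + 19/9*y**2 + 24*y - 188/117 → 1/9*y**3 + 67/117*y**2 - 4/39*y - 188/117
  leading term y**3: subtract (-2/9)·h_4 from 1/9*y**3 + 67/117*y**2 - 4/39*y - 188/117 → 0
  remainder 0.

S(f_2,h_4): lcm = x*y**3. S = -173/26*x*y**2 + 12/13*x*y + 188/13*x - 11/4*y**4 - 9/4*y**3 + 10*y**2.
  leading term x*y**2: subtract (-173/78*y)·f_1 from -173/26*x*y**2 + 12/13*x*y + 188/13*x - 11/4*y**4 - 9/4*y**3 + 10*y**2 → 209/39*x*y + 188/13*x - 11/4*y**4 - 2081/156*y**3 + 87/26*y**2 + 519/13*y
  leading term x*y: subtract (209/117)·f_1 from 209/39*x*y + 188/13*x - 11/4*y**4 - 2081/156*y**3 + 87/26*y**2 + 519/13*y → 98/9*x - 11/4*y**4 - 2081/156*y**3 + 221/18*y**2 + 1766/39*y - 418/13
  leading term x: subtract (196/39)·h_3 from 98/9*x - 11/4*y**4 - 2081/156*y**3 + 221/18*y**2 + 1766/39*y - 418/13 → -11/4*y**4 - 2081/156*y**3 + 41/6*y**2 + 39*y - 470/39
  leading term y**4: subtract (11/2*y)·h_4 from -11/4*y**4 - 2081/156*y**3 + 41/6*y**2 + 39*y - 470/39 → 5/6*y**3 + 335/78*y**2 - 10/13*y - 470/39
  leading term y**3: subtract (-5/3)·h_4 from 5/6*y**3 + 335/78*y**2 - 10/13*y - 470/39 → 0
  remainder 0.

S(h_3,h_4): leading monomials are coprime, so the S-polynomial reduces to 0 (Buchberger's first criterion).
Every S-polynomial of the final basis reduces to 0, so we have a Gröbner basis.
Inter-reduce: drop elements whose leading term is divisible by another's, tail-reduce, and make monic.
Reduced Gröbner basis: {x + 1/2*y**2 + 15/26*y - 24/13, y**3 + 67/13*y**2 - 12/13*y - 188/13}.

Since the basis is lex-ordered, y**3 + 67/13*y**2 - 12/13*y - 188/13 is univariate in y. Its roots are {-2, -41/26 + sqrt(6569)/26, -sqrt(6569)/26 - 41/26}. Back-substituting each root into the other basis elements fixes the other coordinates.
  y = -2: the earlier basis element becomes x - 1 = 0, giving x = 1 — point (1, -2).
  y = -41/26 + sqrt(6569)/26: the earlier basis element becomes x - sqrt(6569)/26 + 87/26 = 0, giving x = -87/26 + sqrt(6569)/26 — point (-87/26 + sqrt(6569)/26, -41/26 + sqrt(6569)/26).
  y = -sqrt(6569)/26 - 41/26: the earlier basis element becomes x + sqrt(6569)/26 + 87/26 = 0, giving x = -87/26 - sqrt(6569)/26 — point (-87/26 - sqrt(6569)/26, -sqrt(6569)/26 - 41/26).
Each listed point satisfies every original equation (direct substitution).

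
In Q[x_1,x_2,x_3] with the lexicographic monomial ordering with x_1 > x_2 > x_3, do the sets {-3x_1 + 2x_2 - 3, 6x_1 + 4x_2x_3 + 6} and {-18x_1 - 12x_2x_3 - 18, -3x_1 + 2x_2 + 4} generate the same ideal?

Since reduced Gröbner bases are canonical representatives of ideals under a given ordering, it suffices to compute and compare them.
Buchberger on the first generating set:
f_1 = -3x_1 + 2x_2 - 3, LT = x_1.
f_2 = 6x_1 + 4x_2x_3 + 6, LT = x_1.

S(f_1,f_2): lcm = x_1. S = -2/3x_2x_3 - 2/3x_2.
  leading term x_2x_3: no divisor's leading term divides it; move -2/3x_2x_3 to the remainder.
  leading term x_2: no divisor's leading term divides it; move -2/3x_2 to the remainder.
  remainder -2/3x_2x_3 - 2/3x_2 ≠ 0; add g_3 = -2/3x_2x_3 - 2/3x_2 to the basis.

The other S-polynomials (S(f_1,g_3), S(f_2,g_3)) all reduce to 0 modulo the current basis, so we have a Gröbner basis.
Inter-reduce: drop elements whose leading term is divisible by another's, tail-reduce, and make monic.
Reduced Gröbner basis: {x_1 - 2/3x_2 + 1, x_2x_3 + x_2}.

Buchberger on the second generating set:
h_1 = -18x_1 - 12x_2x_3 - 18, LT = x_1.
h_2 = -3x_1 + 2x_2 + 4, LT = x_1.

S(h_1,h_2): lcm = x_1. S = 2/3x_2x_3 + 2/3x_2 + 7/3.
  leading term x_2x_3: no divisor's leading term divides it; move 2/3x_2x_3 to the remainder.
  leading term x_2: no divisor's leading term divides it; move 2/3x_2 to the remainder.
  leading term 1: no divisor's leading term divides it; move 7/3 to the remainder.
  remainder 2/3x_2x_3 + 2/3x_2 + 7/3 ≠ 0; add k_3 = 2/3x_2x_3 + 2/3x_2 + 7/3 to the basis.

The other S-polynomials (S(h_1,k_3), S(h_2,k_3)) all reduce to 0 modulo the current basis, so we have a Gröbner basis.
Inter-reduce: drop elements whose leading term is divisible by another's, tail-reduce, and make monic.
Reduced Gröbner basis: {x_1 - 2/3x_2 - 4/3, x_2x_3 + x_2 + 7/2}.

The bases are distinct; the ideals are different.

No, the ideals differ.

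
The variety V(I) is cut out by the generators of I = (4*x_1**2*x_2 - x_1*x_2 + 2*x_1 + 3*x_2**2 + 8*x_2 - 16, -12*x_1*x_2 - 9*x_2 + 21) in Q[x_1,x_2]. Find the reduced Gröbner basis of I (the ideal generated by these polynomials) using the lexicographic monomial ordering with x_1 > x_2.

This is the nonlinear analogue of row-reducing a linear system.

f_1 = 4*x_1**2*x_2 - x_1*x_2 + 2*x_1 + 3*x_2**2 + 8*x_2 - 16, LT = x_1**2*x_2.
f_2 = -12*x_1*x_2 - 9*x_2 + 21, LT = x_1*x_2.

S(f_1,f_2): lcm = x_1**2*x_2. S = -x_1*x_2 + 9/4*x_1 + 3/4*x_2**2 + 2*x_2 - 4.
  leading term x_1*x_2: subtract (1/12)·f_2 from -x_1*x_2 + 9/4*x_1 + 3/4*x_2**2 + 2*x_2 - 4 → 9/4*x_1 + 3/4*x_2**2 + 11/4*x_2 - 23/4
  leading term x_1: no divisor's leading term divides it; move 9/4*x_1 to the remainder.
  leading term x_2**2: no divisor's leading term divides it; move 3/4*x_2**2 to the remainder.
  leading term x_2: no divisor's leading term divides it; move 11/4*x_2 to the remainder.
  leading term 1: no divisor's leading term divides it; move -23/4 to the remainder.
  remainder 9/4*x_1 + 3/4*x_2**2 + 11/4*x_2 - 23/4 ≠ 0; add g_3 = 9/4*x_1 + 3/4*x_2**2 + 11/4*x_2 - 23/4 to the basis.

S(f_1,g_3): lcm = x_1**2*x_2. S = -1/3*x_1*x_2**3 - 11/9*x_1*x_2**2 + 83/36*x_1*x_2 + 1/2*x_1 + 3/4*x_2**2 + 2*x_2 - 4.
  leading term x_1*x_2**3: subtract (1/36*x_2**2)·f_2 from -1/3*x_1*x_2**3 - 11/9*x_1*x_2**2 + 83/36*x_1*x_2 + 1/2*x_1 + 3/4*x_2**2 + 2*x_2 - 4 → -11/9*x_1*x_2**2 + 83/36*x_1*x_2 + 1/2*x_1 + 1/4*x_2**3 + 1/6*x_2**2 + 2*x_2 - 4
  leading term x_1*x_2**2: subtract (11/108*x_2)·f_2 from -11/9*x_1*x_2**2 + 83/36*x_1*x_2 + 1/2*x_1 + 1/4*x_2**3 + 1/6*x_2**2 + 2*x_2 - 4 → 83/36*x_1*x_2 + 1/2*x_1 + 1/4*x_2**3 + 13/12*x_2**2 - 5/36*x_2 - 4
  leading term x_1*x_2: subtract (-83/432)·f_2 from 83/36*x_1*x_2 + 1/2*x_1 + 1/4*x_2**3 + 13/12*x_2**2 - 5/36*x_2 - 4 → 1/2*x_1 + 1/4*x_2**3 + 13/12*x_2**2 - 269/144*x_2 + 5/144
  leading term x_1: subtract (2/9)·g_3 from 1/2*x_1 + 1/4*x_2**3 + 13/12*x_2**2 - 269/144*x_2 + 5/144 → 1/4*x_2**3 + 11/12*x_2**2 - 119/48*x_2 + 21/16
  leading term x_2**3: no divisor's leading term divides it; move 1/4*x_2**3 to the remainder.
  leading term x_2**2: no divisor's leading term divides it; move 11/12*x_2**2 to the remainder.
  leading term x_2: no divisor's leading term divides it; move -119/48*x_2 to the remainder.
  leading term 1: no divisor's leading term divides it; move 21/16 to the remainder.
  remainder 1/4*x_2**3 + 11/12*x_2**2 - 119/48*x_2 + 21/16 ≠ 0; add g_4 = 1/4*x_2**3 + 11/12*x_2**2 - 119/48*x_2 + 21/16 to the basis.

S(f_2,g_3): lcm = x_1*x_2. S = -1/3*x_2**3 - 11/9*x_2**2 + 119/36*x_2 - 7/4.
  leading term x_2**3: subtract (-4/3)·g_4 from -1/3*x_2**3 - 11/9*x_2**2 + 119/36*x_2 - 7/4 → 0
  remainder 0.

S(f_1,g_4): lcm = x_1**2*x_2**3. S = -11/3*x_1**2*x_2**2 + 119/12*x_1**2*x_2 - 21/4*x_1**2 - 1/4*x_1*x_2**3 + 1/2*x_1*x_2**2 + 3/4*x_2**4 + 2*x_2**3 - 4*x_2**2.
  leading term x_1**2*x_2**2: subtract (-11/12*x_2)·f_1 from -11/3*x_1**2*x_2**2 + 119/12*x_1**2*x_2 - 21/4*x_1**2 - 1/4*x_1*x_2**3 + 1/2*x_1*x_2**2 + 3/4*x_2**4 + 2*x_2**3 - 4*x_2**2 → 119/12*x_1**2*x_2 - 21/4*x_1**2 - 1/4*x_1*x_2**3 - 5/12*x_1*x_2**2 + 11/6*x_1*x_2 + 3/4*x_2**4 + 19/4*x_2**3 + 10/3*x_2**2 - 44/3*x_2
  leading term x_1**2*x_2: subtract (119/48)·f_1 from 119/12*x_1**2*x_2 - 21/4*x_1**2 - 1/4*x_1*x_2**3 - 5/12*x_1*x_2**2 + 11/6*x_1*x_2 + 3/4*x_2**4 + 19/4*x_2**3 + 10/3*x_2**2 - 44/3*x_2 → -21/4*x_1**2 - 1/4*x_1*x_2**3 - 5/12*x_1*x_2**2 + 69/16*x_1*x_2 - 119/24*x_1 + 3/4*x_2**4 + 19/4*x_2**3 - 197/48*x_2**2 - 69/2*x_2 + 119/3
  leading term x_1**2: subtract (-7/3*x_1)·g_3 from -21/4*x_1**2 - 1/4*x_1*x_2**3 - 5/12*x_1*x_2**2 + 69/16*x_1*x_2 - 119/24*x_1 + 3/4*x_2**4 + 19/4*x_2**3 - 197/48*x_2**2 - 69/2*x_2 + 119/3 → -1/4*x_1*x_2**3 + 4/3*x_1*x_2**2 + 515/48*x_1*x_2 - 147/8*x_1 + 3/4*x_2**4 + 19/4*x_2**3 - 197/48*x_2**2 - 69/2*x_2 + 119/3
  leading term x_1*x_2**3: subtract (1/48*x_2**2)·f_2 from -1/4*x_1*x_2**3 + 4/3*x_1*x_2**2 + 515/48*x_1*x_2 - 147/8*x_1 + 3/4*x_2**4 + 19/4*x_2**3 - 197/48*x_2**2 - 69/2*x_2 + 119/3 → 4/3*x_1*x_2**2 + 515/48*x_1*x_2 - 147/8*x_1 + 3/4*x_2**4 + 79/16*x_2**3 - 109/24*x_2**2 - 69/2*x_2 + 119/3
  leading term x_1*x_2**2: subtract (-1/9*x_2)·f_2 from 4/3*x_1*x_2**2 + 515/48*x_1*x_2 - 147/8*x_1 + 3/4*x_2**4 + 79/16*x_2**3 - 109/24*x_2**2 - 69/2*x_2 + 119/3 → 515/48*x_1*x_2 - 147/8*x_1 + 3/4*x_2**4 + 79/16*x_2**3 - 133/24*x_2**2 - 193/6*x_2 + 119/3
  leading term x_1*x_2: subtract (-515/576)·f_2 from 515/48*x_1*x_2 - 147/8*x_1 + 3/4*x_2**4 + 79/16*x_2**3 - 133/24*x_2**2 - 193/6*x_2 + 119/3 → -147/8*x_1 + 3/4*x_2**4 + 79/16*x_2**3 - 133/24*x_2**2 - 7721/192*x_2 + 11221/192
  leading term x_1: subtract (-49/6)·g_3 from -147/8*x_1 + 3/4*x_2**4 + 79/16*x_2**3 - 133/24*x_2**2 - 7721/192*x_2 + 11221/192 → 3/4*x_2**4 + 79/16*x_2**3 + 7/12*x_2**2 - 3409/192*x_2 + 735/64
  leading term x_2**4: subtract (3*x_2)·g_4 from 3/4*x_2**4 + 79/16*x_2**3 + 7/12*x_2**2 - 3409/192*x_2 + 735/64 → 35/16*x_2**3 + 385/48*x_2**2 - 4165/192*x_2 + 735/64
  leading term x_2**3: subtract (35/4)·g_4 from 35/16*x_2**3 + 385/48*x_2**2 - 4165/192*x_2 + 735/64 → 0
  remainder 0.

S(f_2,g_4): lcm = x_1*x_2**3. S = -11/3*x_1*x_2**2 + 119/12*x_1*x_2 - 21/4*x_1 + 3/4*x_2**3 - 7/4*x_2**2.
  leading term x_1*x_2**2: subtract (11/36*x_2)·f_2 from -11/3*x_1*x_2**2 + 119/12*x_1*x_2 - 21/4*x_1 + 3/4*x_2**3 - 7/4*x_2**2 → 119/12*x_1*x_2 - 21/4*x_1 + 3/4*x_2**3 + x_2**2 - 77/12*x_2
  leading term x_1*x_2: subtract (-119/144)·f_2 from 119/12*x_1*x_2 - 21/4*x_1 + 3/4*x_2**3 + x_2**2 - 77/12*x_2 → -21/4*x_1 + 3/4*x_2**3 + x_2**2 - 665/48*x_2 + 833/48
  leading term x_1: subtract (-7/3)·g_3 from -21/4*x_1 + 3/4*x_2**3 + x_2**2 - 665/48*x_2 + 833/48 → 3/4*x_2**3 + 11/4*x_2**2 - 119/16*x_2 + 63/16
  leading term x_2**3: subtract (3)·g_4 from 3/4*x_2**3 + 11/4*x_2**2 - 119/16*x_2 + 63/16 → 0
  remainder 0.

S(g_3,g_4): leading monomials are coprime, so the S-polynomial reduces to 0 (Buchberger's first criterion).
Every S-polynomial of the final basis reduces to 0, so we have a Gröbner basis.
Inter-reduce: drop elements whose leading term is divisible by another's, tail-reduce, and make monic.

G = {x_1 + 1/3*x_2**2 + 11/9*x_2 - 23/9, x_2**3 + 11/3*x_2**2 - 119/12*x_2 + 21/4}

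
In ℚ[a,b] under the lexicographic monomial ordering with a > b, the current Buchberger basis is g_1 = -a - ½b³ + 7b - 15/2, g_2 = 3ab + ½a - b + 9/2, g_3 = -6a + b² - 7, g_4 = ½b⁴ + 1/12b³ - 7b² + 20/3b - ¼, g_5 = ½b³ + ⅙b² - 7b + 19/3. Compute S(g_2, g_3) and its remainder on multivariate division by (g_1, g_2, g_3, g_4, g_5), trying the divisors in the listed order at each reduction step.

lcm(LM(g_2), LM(g_3)) = ab.
S = (lcm/LT(g_2))·g_2 − (lcm/LT(g_3))·g_3 = ⅙a + ⅙b³ - 3/2b + 3/2.
Reduce S modulo (g_1, g_2, g_3, g_4, g_5) in that order:
  leading term a: subtract (-⅙)·g_1 from ⅙a + ⅙b³ - 3/2b + 3/2 → 1/12b³ - ⅓b + ¼
  leading term b³: subtract (⅙)·g_5 from 1/12b³ - ⅓b + ¼ → -1/36b² + ⅚b - 29/36
  leading term b²: no divisor's leading term divides it; move -1/36b² to the remainder.
  leading term b: no divisor's leading term divides it; move ⅚b to the remainder.
  leading term 1: no divisor's leading term divides it; move -29/36 to the remainder.
The remainder -1/36b² + ⅚b - 29/36 is nonzero, so it would be added as the next basis element.

S(g_2, g_3) = ⅙a + ⅙b³ - 3/2b + 3/2; remainder on division = -1/36b² + ⅚b - 29/36.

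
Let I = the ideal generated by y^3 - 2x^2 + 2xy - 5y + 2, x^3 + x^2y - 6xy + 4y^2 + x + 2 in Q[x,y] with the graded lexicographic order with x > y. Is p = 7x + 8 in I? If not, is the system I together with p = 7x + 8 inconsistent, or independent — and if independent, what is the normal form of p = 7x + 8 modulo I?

First compute the reduced Gröbner basis of I by Buchberger's algorithm.
f_1 = y^3 - 2x^2 + 2xy - 5y + 2, LT = y^3.
f_2 = x^3 + x^2y - 6xy + 4y^2 + x + 2, LT = x^3.

The S-polynomials (S(f_1,f_2)) all reduce to 0 modulo the current basis, so we have a Gröbner basis.
Inter-reduce: drop elements whose leading term is divisible by another's, tail-reduce, and make monic.
Reduced Gröbner basis: {x^3 + x^2y - 6xy + 4y^2 + x + 2, y^3 - 2x^2 + 2xy - 5y + 2}.
Label its elements g_1 = x^3 + x^2y - 6xy + 4y^2 + x + 2, g_2 = y^3 - 2x^2 + 2xy - 5y + 2.

Reduce p = 7x + 8 modulo G:
  leading term x: no divisor's leading term divides it; move 7x to the remainder.
  leading term 1: no divisor's leading term divides it; move 8 to the remainder.
  normal form = 7x + 8.
The normal form is nonzero, so p ∉ I. Since p minus its normal form lies in I, I + (p) = I + (r) where r = 7x + 8; decide whether this ideal is the whole ring.
Run Buchberger on G together with r (pairs among the g_i already reduce to 0 since G is a Gröbner basis):
g_1 = x^3 + x^2y - 6xy + 4y^2 + x + 2, LT = x^3.
g_2 = y^3 - 2x^2 + 2xy - 5y + 2, LT = y^3.
r = 7x + 8, LT = x.

S(g_1,r): lcm = x^3. S = x^2y - 8/7x^2 - 6xy + 4y^2 + x + 2.
  reduce S modulo (g_1, g_2, r):
  remainder 4y^2 + 400/49y - 218/343 ≠ 0; add m_4 = 4y^2 + 400/49y - 218/343 to the basis.

S(g_2,m_4): lcm = y^3. S = -2x^2 + 2xy - 100/49y^2 - 3321/686y + 2.
  reduce S modulo (g_1, g_2, r, m_4):
  remainder -14223/4802y - 15740/16807 ≠ 0; add m_5 = -14223/4802y - 15740/16807 to the basis.

S(g_2,m_5): lcm = y^3. S = -2x^2 + 2xy - 31480/99561y^2 - 5y + 2.
  reduce S modulo (g_1, g_2, r, m_4, m_5):
  remainder 99718529450/69386749047 ≠ 0; add m_6 = 99718529450/69386749047 to the basis.

The other S-polynomials (S(g_1,g_2), S(g_2,r), S(g_1,m_4), S(r,m_4), S(g_1,m_5), S(r,m_5), S(m_4,m_5), S(g_1,m_6), S(g_2,m_6), S(r,m_6), S(m_4,m_6), S(m_5,m_6)) all reduce to 0 modulo the current basis, so we have a Gröbner basis.
Inter-reduce: drop elements whose leading term is divisible by another's, tail-reduce, and make monic.
Reduced Gröbner basis: {1}.
The reduced Gröbner basis of I + (p) is {1}: the ideal is the whole ring, so the enlarged system has no common solution — adjoining p is inconsistent.

Ideal membership is decidable via reduction modulo a Gröbner basis.

Adjoining 7x + 8 makes the ideal the whole ring: the system is inconsistent.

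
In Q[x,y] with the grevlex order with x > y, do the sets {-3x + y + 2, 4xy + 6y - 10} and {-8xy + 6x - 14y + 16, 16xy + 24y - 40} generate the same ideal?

For a fixed monomial order, each ideal has a unique reduced Gröbner basis; comparing bases decides equality.
Buchberger on the first generating set:
f_1 = -3x + y + 2, LT = x.
f_2 = 4xy + 6y - 10, LT = xy.

S(f_1,f_2): lcm = xy. S = -1/3y^2 - 13/6y + 5/2.
  reduce S modulo (f_1, f_2):
  remainder -1/3y^2 - 13/6y + 5/2 ≠ 0; add g_3 = -1/3y^2 - 13/6y + 5/2 to the basis.

The other S-polynomials (S(f_1,g_3), S(f_2,g_3)) all reduce to 0 modulo the current basis, so we have a Gröbner basis.
Inter-reduce: drop elements whose leading term is divisible by another's, tail-reduce, and make monic.
Reduced Gröbner basis: {y^2 + 13/2y - 15/2, x - 1/3y - 2/3}.

Buchberger on the second generating set:
h_1 = -8xy + 6x - 14y + 16, LT = xy.
h_2 = 16xy + 24y - 40, LT = xy.

S(h_1,h_2): lcm = xy. S = -3/4x + 1/4y + 1/2.
  reduce S modulo (h_1, h_2):
  remainder -3/4x + 1/4y + 1/2 ≠ 0; add k_3 = -3/4x + 1/4y + 1/2 to the basis.

S(h_1,k_3): lcm = xy. S = 1/3y^2 - 3/4x + 29/12y - 2.
  reduce S modulo (h_1, h_2, k_3):
  remainder 1/3y^2 + 13/6y - 5/2 ≠ 0; add k_4 = 1/3y^2 + 13/6y - 5/2 to the basis.

The other S-polynomials (S(h_2,k_3), S(h_1,k_4), S(h_2,k_4), S(k_3,k_4)) all reduce to 0 modulo the current basis, so we have a Gröbner basis.
Inter-reduce: drop elements whose leading term is divisible by another's, tail-reduce, and make monic.
Reduced Gröbner basis: {y^2 + 13/2y - 15/2, x - 1/3y - 2/3}.

The two bases agree; hence the ideals are identical.

Yes, the ideals are equal.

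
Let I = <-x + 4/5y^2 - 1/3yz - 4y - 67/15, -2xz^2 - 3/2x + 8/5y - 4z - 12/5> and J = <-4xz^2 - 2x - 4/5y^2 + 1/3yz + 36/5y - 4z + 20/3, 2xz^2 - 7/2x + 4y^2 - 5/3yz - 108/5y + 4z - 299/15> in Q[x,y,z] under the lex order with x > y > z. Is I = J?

No, the ideals differ.

Equality of ideals is decidable: compute both reduced Gröbner bases (unique for the ordering) and check whether they agree.
Buchberger on the first generating set:
f_1 = -x + 4/5y^2 - 1/3yz - 4y - 67/15, LT = x.
f_2 = -2xz^2 - 3/2x + 8/5y - 4z - 12/5, LT = xz^2.

S(f_1,f_2): lcm = xz^2. S = -3/4x - 4/5y^2z^2 + 1/3yz^3 + 4yz^2 + 4/5y + 67/15z^2 - 2z - 6/5.
  leading term x: subtract (3/4)·f_1 from -3/4x - 4/5y^2z^2 + 1/3yz^3 + 4yz^2 + 4/5y + 67/15z^2 - 2z - 6/5 → -4/5y^2z^2 - 3/5y^2 + 1/3yz^3 + 4yz^2 + 1/4yz + 19/5y + 67/15z^2 - 2z + 43/20
  leading term y^2z^2: no divisor's leading term divides it; move -4/5y^2z^2 to the remainder.
  leading term y^2: no divisor's leading term divides it; move -3/5y^2 to the remainder.
  leading term yz^3: no divisor's leading term divides it; move 1/3yz^3 to the remainder.
  leading term yz^2: no divisor's leading term divides it; move 4yz^2 to the remainder.
  leading term yz: no divisor's leading term divides it; move 1/4yz to the remainder.
  leading term y: no divisor's leading term divides it; move 19/5y to the remainder.
  leading term z^2: no divisor's leading term divides it; move 67/15z^2 to the remainder.
  leading term z: no divisor's leading term divides it; move -2z to the remainder.
  leading term 1: no divisor's leading term divides it; move 43/20 to the remainder.
  remainder -4/5y^2z^2 - 3/5y^2 + 1/3yz^3 + 4yz^2 + 1/4yz + 19/5y + 67/15z^2 - 2z + 43/20 ≠ 0; add g_3 = -4/5y^2z^2 - 3/5y^2 + 1/3yz^3 + 4yz^2 + 1/4yz + 19/5y + 67/15z^2 - 2z + 43/20 to the basis.

The other S-polynomials (S(f_1,g_3), S(f_2,g_3)) all reduce to 0 modulo the current basis, so we have a Gröbner basis.
Inter-reduce: drop elements whose leading term is divisible by another's, tail-reduce, and make monic.
Reduced Gröbner basis: {x - 4/5y^2 + 1/3yz + 4y + 67/15, y^2z^2 + 3/4y^2 - 5/12yz^3 - 5yz^2 - 5/16yz - 19/4y - 67/12z^2 + 5/2z - 43/16}.

Buchberger on the second generating set:
h_1 = -4xz^2 - 2x - 4/5y^2 + 1/3yz + 36/5y - 4z + 20/3, LT = xz^2.
h_2 = 2xz^2 - 7/2x + 4y^2 - 5/3yz - 108/5y + 4z - 299/15, LT = xz^2.

S(h_1,h_2): lcm = xz^2. S = 9/4x - 9/5y^2 + 3/4yz + 9y - z + 83/10.
  leading term x: no divisor's leading term divides it; move 9/4x to the remainder.
  leading term y^2: no divisor's leading term divides it; move -9/5y^2 to the remainder.
  leading term yz: no divisor's leading term divides it; move 3/4yz to the remainder.
  leading term y: no divisor's leading term divides it; move 9y to the remainder.
  leading term z: no divisor's leading term divides it; move -z to the remainder.
  leading term 1: no divisor's leading term divides it; move 83/10 to the remainder.
  remainder 9/4x - 9/5y^2 + 3/4yz + 9y - z + 83/10 ≠ 0; add k_3 = 9/4x - 9/5y^2 + 3/4yz + 9y - z + 83/10 to the basis.

S(h_1,k_3): lcm = xz^2. S = 1/2x + 4/5y^2z^2 + 1/5y^2 - 1/3yz^3 - 4yz^2 - 1/12yz - 9/5y + 4/9z^3 - 166/45z^2 + z - 5/3.
  leading term x: subtract (2/9)·k_3 from 1/2x + 4/5y^2z^2 + 1/5y^2 - 1/3yz^3 - 4yz^2 - 1/12yz - 9/5y + 4/9z^3 - 166/45z^2 + z - 5/3 → 4/5y^2z^2 + 3/5y^2 - 1/3yz^3 - 4yz^2 - 1/4yz - 19/5y + 4/9z^3 - 166/45z^2 + 11/9z - 158/45
  leading term y^2z^2: no divisor's leading term divides it; move 4/5y^2z^2 to the remainder.
  leading term y^2: no divisor's leading term divides it; move 3/5y^2 to the remainder.
  leading term yz^3: no divisor's leading term divides it; move -1/3yz^3 to the remainder.
  leading term yz^2: no divisor's leading term divides it; move -4yz^2 to the remainder.
  leading term yz: no divisor's leading term divides it; move -1/4yz to the remainder.
  leading term y: no divisor's leading term divides it; move -19/5y to the remainder.
  leading term z^3: no divisor's leading term divides it; move 4/9z^3 to the remainder.
  leading term z^2: no divisor's leading term divides it; move -166/45z^2 to the remainder.
  leading term z: no divisor's leading term divides it; move 11/9z to the remainder.
  leading term 1: no divisor's leading term divides it; move -158/45 to the remainder.
  remainder 4/5y^2z^2 + 3/5y^2 - 1/3yz^3 - 4yz^2 - 1/4yz - 19/5y + 4/9z^3 - 166/45z^2 + 11/9z - 158/45 ≠ 0; add k_4 = 4/5y^2z^2 + 3/5y^2 - 1/3yz^3 - 4yz^2 - 1/4yz - 19/5y + 4/9z^3 - 166/45z^2 + 11/9z - 158/45 to the basis.

The other S-polynomials (S(h_2,k_3), S(h_1,k_4), S(h_2,k_4), S(k_3,k_4)) all reduce to 0 modulo the current basis, so we have a Gröbner basis.
Inter-reduce: drop elements whose leading term is divisible by another's, tail-reduce, and make monic.
Reduced Gröbner basis: {x - 4/5y^2 + 1/3yz + 4y - 4/9z + 166/45, y^2z^2 + 3/4y^2 - 5/12yz^3 - 5yz^2 - 5/16yz - 19/4y + 5/9z^3 - 83/18z^2 + 55/36z - 79/18}.

Since the reduced bases disagree, the two ideals are not the same.
The choice of monomial ordering does not affect the verdict — as long as both bases are computed under the same ordering, their equality decides ideal equality.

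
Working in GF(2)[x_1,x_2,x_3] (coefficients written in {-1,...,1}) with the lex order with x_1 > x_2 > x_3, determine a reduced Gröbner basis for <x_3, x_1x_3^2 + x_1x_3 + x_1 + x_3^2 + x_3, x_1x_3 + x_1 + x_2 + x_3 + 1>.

G = {x_1, x_2 + 1, x_3}

f_1 = x_3, LT = x_3.
f_2 = x_1x_3^2 + x_1x_3 + x_1 + x_3^2 + x_3, LT = x_1x_3^2.
f_3 = x_1x_3 + x_1 + x_2 + x_3 + 1, LT = x_1x_3.

S(f_1,f_2): lcm = x_1x_3^2. S = x_1x_3 + x_1 + x_3^2 + x_3.
  leading term x_1x_3: subtract (x_1)·f_1 from x_1x_3 + x_1 + x_3^2 + x_3 → x_1 + x_3^2 + x_3
  leading term x_1: no divisor's leading term divides it; move x_1 to the remainder.
  leading term x_3^2: subtract (x_3)·f_1 from x_3^2 + x_3 → x_3
  leading term x_3: subtract (1)·f_1 from x_3 → 0
  remainder x_1 ≠ 0; add g_4 = x_1 to the basis.

S(f_1,f_3): lcm = x_1x_3. S = x_1 + x_2 + x_3 + 1.
  leading term x_1: subtract (1)·g_4 from x_1 + x_2 + x_3 + 1 → x_2 + x_3 + 1
  leading term x_2: no divisor's leading term divides it; move x_2 to the remainder.
  leading term x_3: subtract (1)·f_1 from x_3 + 1 → 1
  leading term 1: no divisor's leading term divides it; move 1 to the remainder.
  remainder x_2 + 1 ≠ 0; add g_5 = x_2 + 1 to the basis.

The other S-polynomials (S(f_2,f_3), S(f_1,g_4), S(f_2,g_4), S(f_3,g_4), S(f_1,g_5), S(f_2,g_5), S(f_3,g_5), S(g_4,g_5)) all reduce to 0 modulo the current basis, so we have a Gröbner basis.
Inter-reduce: drop elements whose leading term is divisible by another's, tail-reduce, and make monic.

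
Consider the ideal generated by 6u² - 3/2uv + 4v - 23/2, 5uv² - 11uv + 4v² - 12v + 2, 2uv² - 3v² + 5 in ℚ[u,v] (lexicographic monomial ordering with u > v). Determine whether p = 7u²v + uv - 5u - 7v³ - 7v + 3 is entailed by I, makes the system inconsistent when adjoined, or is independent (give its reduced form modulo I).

7u²v + uv - 5u - 7v³ - 7v + 3 lies in I (it reduces to 0).

First compute the reduced Gröbner basis of I by Buchberger's algorithm.
f_1 = 6u² - 3/2uv + 4v - 23/2, LT = u².
f_2 = 5uv² - 11uv + 4v² - 12v + 2, LT = uv².
f_3 = 2uv² - 3v² + 5, LT = uv².

S(f_1,f_2): lcm = u²v². S = 11/5u²v - ¼uv³ - ⅘uv² + 12/5uv - ⅖u + ⅔v³ - 23/12v².
  leading term u²v: subtract (11/30v)·f_1 from 11/5u²v - ¼uv³ - ⅘uv² + 12/5uv - ⅖u + ⅔v³ - 23/12v² → -¼uv³ - ¼uv² + 12/5uv - ⅖u + ⅔v³ - 203/60v² + 253/60v
  leading term uv³: subtract (-1/20v)·f_2 from -¼uv³ - ¼uv² + 12/5uv - ⅖u + ⅔v³ - 203/60v² + 253/60v → -⅘uv² + 12/5uv - ⅖u + 13/15v³ - 239/60v² + 259/60v
  leading term uv²: subtract (-4/25)·f_2 from -⅘uv² + 12/5uv - ⅖u + 13/15v³ - 239/60v² + 259/60v → 16/25uv - ⅖u + 13/15v³ - 1003/300v² + 719/300v + 8/25
  leading term uv: no divisor's leading term divides it; move 16/25uv to the remainder.
  leading term u: no divisor's leading term divides it; move -⅖u to the remainder.
  leading term v³: no divisor's leading term divides it; move 13/15v³ to the remainder.
  leading term v²: no divisor's leading term divides it; move -1003/300v² to the remainder.
  leading term v: no divisor's leading term divides it; move 719/300v to the remainder.
  leading term 1: no divisor's leading term divides it; move 8/25 to the remainder.
  remainder 16/25uv - ⅖u + 13/15v³ - 1003/300v² + 719/300v + 8/25 ≠ 0; add h_4 = 16/25uv - ⅖u + 13/15v³ - 1003/300v² + 719/300v + 8/25 to the basis.

S(f_1,f_3): lcm = u²v². S = -¼uv³ + 3/2uv² - 5/2u + ⅔v³ - 23/12v².
  leading term uv³: subtract (-1/20v)·f_2 from -¼uv³ + 3/2uv² - 5/2u + ⅔v³ - 23/12v² → 19/20uv² - 5/2u + 13/15v³ - 151/60v² + 1/10v
  leading term uv²: subtract (19/100)·f_2 from 19/20uv² - 5/2u + 13/15v³ - 151/60v² + 1/10v → 209/100uv - 5/2u + 13/15v³ - 983/300v² + 119/50v - 19/50
  leading term uv: subtract (209/64)·h_4 from 209/100uv - 5/2u + 13/15v³ - 983/300v² + 119/50v - 19/50 → -191/160u - 377/192v³ + 9781/1280v² - 4183/768v - 57/40
  leading term u: no divisor's leading term divides it; move -191/160u to the remainder.
  leading term v³: no divisor's leading term divides it; move -377/192v³ to the remainder.
  leading term v²: no divisor's leading term divides it; move 9781/1280v² to the remainder.
  leading term v: no divisor's leading term divides it; move -4183/768v to the remainder.
  leading term 1: no divisor's leading term divides it; move -57/40 to the remainder.
  remainder -191/160u - 377/192v³ + 9781/1280v² - 4183/768v - 57/40 ≠ 0; add h_5 = -191/160u - 377/192v³ + 9781/1280v² - 4183/768v - 57/40 to the basis.

S(f_2,f_3): lcm = uv². S = -11/5uv + 23/10v² - 12/5v - 21/10.
  leading term uv: subtract (-55/16)·h_4 from -11/5uv + 23/10v² - 12/5v - 21/10 → -11/8u + 143/48v³ - 1765/192v² + 1121/192v - 1
  leading term u: subtract (220/191)·h_5 from -11/8u + 143/48v³ - 1765/192v² + 1121/192v - 1 → 1001/191v³ - 41243/2292v² + 27761/2292v + 245/382
  leading term v³: no divisor's leading term divides it; move 1001/191v³ to the remainder.
  leading term v²: no divisor's leading term divides it; move -41243/2292v² to the remainder.
  leading term v: no divisor's leading term divides it; move 27761/2292v to the remainder.
  leading term 1: no divisor's leading term divides it; move 245/382 to the remainder.
  remainder 1001/191v³ - 41243/2292v² + 27761/2292v + 245/382 ≠ 0; add h_6 = 1001/191v³ - 41243/2292v² + 27761/2292v + 245/382 to the basis.

S(f_2,h_4): lcm = uv². S = -63/40uv - 65/48v⁴ + 1003/192v³ - 2827/960v² - 29/10v + ⅖.
  leading term uv: subtract (-315/128)·h_4 from -63/40uv - 65/48v⁴ + 1003/192v³ - 2827/960v² - 29/10v + ⅖ → -63/64u - 65/48v⁴ + 2825/384v³ - 17161/1536v² + 1535/512v + 19/16
  leading term u: subtract (315/382)·h_5 from -63/64u - 65/48v⁴ + 2825/384v³ - 17161/1536v² + 1535/512v + 19/16 → -65/48v⁴ + 329165/36672v³ - 640795/36672v² + 45775/6112v + 1805/764
  leading term v⁴: subtract (-955/3696v)·h_6 from -65/48v⁴ + 329165/36672v³ - 640795/36672v² + 45775/6112v + 1805/764 → 18325025/4235616v³ - 60755945/4235616v² + 48250/6303v + 1805/764
  leading term v³: subtract (18325025/22198176)·h_6 from 18325025/4235616v³ - 60755945/4235616v² + 48250/6303v + 1805/764 → 136013585/266378112v² - 624313775/266378112v + 1660885/906048
  leading term v²: no divisor's leading term divides it; move 136013585/266378112v² to the remainder.
  leading term v: no divisor's leading term divides it; move -624313775/266378112v to the remainder.
  leading term 1: no divisor's leading term divides it; move 1660885/906048 to the remainder.
  remainder 136013585/266378112v² - 624313775/266378112v + 1660885/906048 ≠ 0; add h_7 = 136013585/266378112v² - 624313775/266378112v + 1660885/906048 to the basis.

S(f_1,h_5): lcm = u². S = -1885/1146uv³ + 9781/1528uv² - 22061/4584uv - 228/191u + ⅔v - 23/12.
  leading term uv³: subtract (-377/1146v)·f_2 from -1885/1146uv³ + 9781/1528uv² - 22061/4584uv - 228/191u + ⅔v - 23/12 → 12755/4584uv² - 22061/4584uv - 228/191u + 754/573v³ - 754/191v² + 253/191v - 23/12
  leading term uv²: subtract (2551/4584)·f_2 from 12755/4584uv² - 22061/4584uv - 228/191u + 754/573v³ - 754/191v² + 253/191v - 23/12 → 250/191uv - 228/191u + 754/573v³ - 7075/1146v² + 3057/382v - 1736/573
  leading term uv: subtract (3125/1528)·h_4 from 250/191uv - 228/191u + 754/573v³ - 7075/1146v² + 3057/382v - 1736/573 → -287/764u - 2093/4584v³ + 12175/18336v² + 56861/18336v - 2111/573
  leading term u: subtract (11480/36481)·h_5 from -287/764u - 2093/4584v³ + 12175/18336v² + 56861/18336v - 2111/573 → 17654/109443v³ - 381001/218886v² + 1053941/218886v - 354124/109443
  leading term v³: subtract (194/6303)·h_6 from 17654/109443v³ - 381001/218886v² + 1053941/218886v - 354124/109443 → -22441/18909v² + 83998/18909v - 20519/6303
  leading term v²: subtract (-60381729408/25978594735)·h_7 from -22441/18909v² + 83998/18909v - 20519/6303 → -15668826133/15587156841v + 15668826133/15587156841
  leading term v: no divisor's leading term divides it; move -15668826133/15587156841v to the remainder.
  leading term 1: no divisor's leading term divides it; move 15668826133/15587156841 to the remainder.
  remainder -15668826133/15587156841v + 15668826133/15587156841 ≠ 0; add h_8 = -15668826133/15587156841v + 15668826133/15587156841 to the basis.

The other S-polynomials (S(f_1,h_4), S(f_3,h_4), S(f_2,h_5), S(f_3,h_5), S(h_4,h_5), S(f_1,h_6), S(f_2,h_6), S(f_3,h_6), S(h_4,h_6), S(h_5,h_6), S(f_1,h_7), S(f_2,h_7), S(f_3,h_7), S(h_4,h_7), S(h_5,h_7), S(h_6,h_7), S(f_1,h_8), S(f_2,h_8), S(f_3,h_8), S(h_4,h_8), S(h_5,h_8), S(h_6,h_8), S(h_7,h_8)) all reduce to 0 modulo the current basis, so we have a Gröbner basis.
Inter-reduce: drop elements whose leading term is divisible by another's, tail-reduce, and make monic.
Reduced Gröbner basis: {u + 1, v - 1}.
Label its elements g_1 = u + 1, g_2 = v - 1.

Reduce p = 7u²v + uv - 5u - 7v³ - 7v + 3 modulo G:
  leading term u²v: subtract (7uv)·g_1 from 7u²v + uv - 5u - 7v³ - 7v + 3 → -6uv - 5u - 7v³ - 7v + 3
  leading term uv: subtract (-6v)·g_1 from -6uv - 5u - 7v³ - 7v + 3 → -5u - 7v³ - v + 3
  leading term u: subtract (-5)·g_1 from -5u - 7v³ - v + 3 → -7v³ - v + 8
  leading term v³: subtract (-7v²)·g_2 from -7v³ - v + 8 → -7v² - v + 8
  leading term v²: subtract (-7v)·g_2 from -7v² - v + 8 → -8v + 8
  leading term v: subtract (-8)·g_2 from -8v + 8 → 0
  normal form = 0.
Since the normal form is 0, p ∈ I.

The remainder on division by a Gröbner basis is unique — it is the normal form.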